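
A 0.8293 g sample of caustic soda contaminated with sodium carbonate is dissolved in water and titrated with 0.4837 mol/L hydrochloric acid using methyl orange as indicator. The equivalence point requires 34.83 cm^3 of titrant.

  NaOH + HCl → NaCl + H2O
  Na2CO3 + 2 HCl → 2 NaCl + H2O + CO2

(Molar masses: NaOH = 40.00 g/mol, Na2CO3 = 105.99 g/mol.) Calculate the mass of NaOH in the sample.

n(HCl) = 0.03483 × 0.4837 = 0.01685 mol
Let x = n(NaOH), y = n(Na2CO3).
Titrant: 1x + 2y = 0.01685;  mass: 40.00x + 105.99y = 0.8293
Solving, x = 4.888 × 10^-3 mol, y = 5.980 × 10^-3 mol
mass of NaOH = 4.888 × 10^-3 × 40.00 = 0.1955 g

0.1955 g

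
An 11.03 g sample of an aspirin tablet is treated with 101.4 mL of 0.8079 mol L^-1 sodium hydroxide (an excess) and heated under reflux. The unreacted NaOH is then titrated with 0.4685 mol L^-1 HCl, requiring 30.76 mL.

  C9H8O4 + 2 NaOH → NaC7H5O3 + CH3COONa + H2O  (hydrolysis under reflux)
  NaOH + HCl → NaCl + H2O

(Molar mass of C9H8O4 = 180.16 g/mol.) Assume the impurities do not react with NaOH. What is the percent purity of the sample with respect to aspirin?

55.13 %

n(NaOH) added = 0.1014 × 0.8079 = 0.08192 mol
n(HCl) used in back-titration = 0.03076 × 0.4685 = 0.01441 mol
n(NaOH) left over = 0.01441 mol (1:1 ratio)
n(NaOH) consumed by analyte = 0.08192 − 0.01441 = 0.06751 mol
From the 1:2 ratio, n(C9H8O4) = 1/2 × 0.06751 = 0.03376 mol
mass of C9H8O4 = 0.03376 × 180.16 = 6.081 g
% C9H8O4 = 6.081 / 11.03 × 100 = 55.13 %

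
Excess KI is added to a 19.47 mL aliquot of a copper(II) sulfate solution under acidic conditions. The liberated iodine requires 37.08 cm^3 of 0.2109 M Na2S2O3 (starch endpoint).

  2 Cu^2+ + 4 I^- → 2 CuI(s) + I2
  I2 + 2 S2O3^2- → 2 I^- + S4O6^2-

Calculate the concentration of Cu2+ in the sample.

0.4017 M

n(S2O3^2-) = 0.03708 × 0.2109 = 7.820 × 10^-3 mol
n(I2) = n(S2O3^2-)/2 = 3.910 × 10^-3 mol
From the 2:1 ratio, n(Cu2+) in the aliquot = 2/1 × 3.910 × 10^-3 = 7.820 × 10^-3 mol
[Cu2+] = 7.820 × 10^-3 / 0.01947 = 0.4017 mol/L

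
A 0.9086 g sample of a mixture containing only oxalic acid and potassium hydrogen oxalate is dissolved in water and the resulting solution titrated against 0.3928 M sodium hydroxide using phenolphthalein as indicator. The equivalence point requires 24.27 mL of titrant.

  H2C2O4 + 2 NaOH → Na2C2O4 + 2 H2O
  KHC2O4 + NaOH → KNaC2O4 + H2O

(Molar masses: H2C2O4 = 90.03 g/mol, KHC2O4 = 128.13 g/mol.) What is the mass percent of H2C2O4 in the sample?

18.65 %

n(NaOH) = 0.02427 × 0.3928 = 9.533 × 10^-3 mol
Let x = n(H2C2O4), y = n(KHC2O4).
Titrant: 2x + 1y = 9.533 × 10^-3;  mass: 90.03x + 128.13y = 0.9086
Solving, x = 1.882 × 10^-3 mol, y = 5.769 × 10^-3 mol
mass of H2C2O4 = 1.882 × 10^-3 × 90.03 = 0.1695 g
% H2C2O4 = 0.1695 / 0.9086 × 100 = 18.65 %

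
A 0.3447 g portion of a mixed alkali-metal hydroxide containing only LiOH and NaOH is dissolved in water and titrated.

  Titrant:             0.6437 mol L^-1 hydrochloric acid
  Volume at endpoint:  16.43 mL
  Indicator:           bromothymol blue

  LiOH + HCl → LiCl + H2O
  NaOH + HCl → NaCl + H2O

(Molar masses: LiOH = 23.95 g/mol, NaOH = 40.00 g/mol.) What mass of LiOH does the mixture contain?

n(HCl) = 0.01643 × 0.6437 = 0.01058 mol
Let x = n(LiOH), y = n(NaOH).
Titrant: 1x + 1y = 0.01058;  mass: 23.95x + 40.00y = 0.3447
Solving, x = 4.881 × 10^-3 mol, y = 5.695 × 10^-3 mol
mass of LiOH = 4.881 × 10^-3 × 23.95 = 0.1169 g

0.1169 g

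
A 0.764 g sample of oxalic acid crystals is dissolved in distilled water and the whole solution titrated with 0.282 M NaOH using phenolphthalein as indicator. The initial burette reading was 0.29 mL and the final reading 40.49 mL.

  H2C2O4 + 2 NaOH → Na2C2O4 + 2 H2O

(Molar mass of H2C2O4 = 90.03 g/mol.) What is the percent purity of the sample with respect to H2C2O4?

66.8 %

n(NaOH) = 0.0402 L × 0.282 mol/L = 0.0113 mol
From the 1:2 ratio, n(H2C2O4) = 1/2 × 0.0113 = 5.67 × 10^-3 mol
mass of H2C2O4 = 5.67 × 10^-3 × 90.03 g/mol = 0.510 g
% H2C2O4 = 0.510 / 0.764 × 100 = 66.8 %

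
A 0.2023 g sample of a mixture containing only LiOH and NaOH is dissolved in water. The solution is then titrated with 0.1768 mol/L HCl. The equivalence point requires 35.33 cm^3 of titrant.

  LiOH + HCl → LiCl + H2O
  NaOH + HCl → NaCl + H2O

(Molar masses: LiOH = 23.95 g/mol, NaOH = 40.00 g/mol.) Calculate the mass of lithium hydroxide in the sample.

0.07096 g

n(HCl) = 0.03533 × 0.1768 = 6.246 × 10^-3 mol
Let x = n(LiOH), y = n(NaOH).
Titrant: 1x + 1y = 6.246 × 10^-3;  mass: 23.95x + 40.00y = 0.2023
Solving, x = 2.963 × 10^-3 mol, y = 3.283 × 10^-3 mol
mass of LiOH = 2.963 × 10^-3 × 23.95 = 0.07096 g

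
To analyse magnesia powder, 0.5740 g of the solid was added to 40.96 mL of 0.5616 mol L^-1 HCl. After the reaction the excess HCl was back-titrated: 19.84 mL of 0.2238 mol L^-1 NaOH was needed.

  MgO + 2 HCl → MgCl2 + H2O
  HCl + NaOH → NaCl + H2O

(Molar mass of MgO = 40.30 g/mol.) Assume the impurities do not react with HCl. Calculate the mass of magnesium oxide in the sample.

n(HCl) added = 0.04096 × 0.5616 = 0.02300 mol
n(NaOH) used in back-titration = 0.01984 × 0.2238 = 4.440 × 10^-3 mol
n(HCl) left over = 4.440 × 10^-3 mol (1:1 ratio)
n(HCl) consumed by analyte = 0.02300 − 4.440 × 10^-3 = 0.01856 mol
From the 1:2 ratio, n(MgO) = 1/2 × 0.01856 = 9.281 × 10^-3 mol
mass of MgO = 9.281 × 10^-3 × 40.30 = 0.3740 g

0.3740 g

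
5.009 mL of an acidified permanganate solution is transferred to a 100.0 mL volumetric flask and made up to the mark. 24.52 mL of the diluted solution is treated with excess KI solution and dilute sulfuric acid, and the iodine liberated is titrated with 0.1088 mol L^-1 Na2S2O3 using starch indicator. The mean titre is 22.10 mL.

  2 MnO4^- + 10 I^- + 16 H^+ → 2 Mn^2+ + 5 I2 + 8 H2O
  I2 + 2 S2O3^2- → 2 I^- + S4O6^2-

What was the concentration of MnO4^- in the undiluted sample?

0.3915 mol/L

n(S2O3^2-) = 0.02210 × 0.1088 = 2.404 × 10^-3 mol
n(I2) = n(S2O3^2-)/2 = 1.202 × 10^-3 mol
From the 2:5 ratio, n(MnO4^-) in the aliquot = 2/5 × 1.202 × 10^-3 = 4.809 × 10^-4 mol
[MnO4^-]_dilute = 4.809 × 10^-4 / 0.02452 = 0.01961 mol/L
[MnO4^-]_original = 0.01961 × 100.0/5.009 = 0.3915 mol/L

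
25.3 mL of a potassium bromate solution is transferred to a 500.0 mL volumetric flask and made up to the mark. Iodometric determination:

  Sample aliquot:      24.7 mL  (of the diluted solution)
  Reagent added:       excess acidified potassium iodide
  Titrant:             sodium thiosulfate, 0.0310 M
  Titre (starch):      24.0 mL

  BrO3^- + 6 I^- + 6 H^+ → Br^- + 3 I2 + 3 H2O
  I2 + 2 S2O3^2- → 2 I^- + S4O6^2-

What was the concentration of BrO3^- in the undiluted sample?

n(S2O3^2-) = 0.0240 × 0.0310 = 7.44 × 10^-4 mol
n(I2) = n(S2O3^2-)/2 = 3.72 × 10^-4 mol
From the 1:3 ratio, n(BrO3^-) in the aliquot = 1/3 × 3.72 × 10^-4 = 1.24 × 10^-4 mol
[BrO3^-]_dilute = 1.24 × 10^-4 / 0.0247 = 0.00502 mol/L
[BrO3^-]_original = 0.00502 × 500.0/25.3 = 0.0992 mol/L

0.0992 M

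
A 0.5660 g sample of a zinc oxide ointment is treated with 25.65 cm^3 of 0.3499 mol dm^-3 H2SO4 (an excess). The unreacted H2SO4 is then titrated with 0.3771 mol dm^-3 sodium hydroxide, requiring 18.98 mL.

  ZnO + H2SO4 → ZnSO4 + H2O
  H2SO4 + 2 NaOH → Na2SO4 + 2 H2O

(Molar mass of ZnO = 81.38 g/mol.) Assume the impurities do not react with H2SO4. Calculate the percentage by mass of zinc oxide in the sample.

n(H2SO4) added = 0.02565 × 0.3499 = 8.975 × 10^-3 mol
n(NaOH) used in back-titration = 0.01898 × 0.3771 = 7.157 × 10^-3 mol
From the 1:2 ratio, n(H2SO4) left over = 1/2 × 7.157 × 10^-3 = 3.579 × 10^-3 mol
n(H2SO4) consumed by analyte = 8.975 × 10^-3 − 3.579 × 10^-3 = 5.396 × 10^-3 mol
n(ZnO) = 5.396 × 10^-3 mol (1:1 ratio)
mass of ZnO = 5.396 × 10^-3 × 81.38 = 0.4391 g
% ZnO = 0.4391 / 0.5660 × 100 = 77.59 %

77.59 %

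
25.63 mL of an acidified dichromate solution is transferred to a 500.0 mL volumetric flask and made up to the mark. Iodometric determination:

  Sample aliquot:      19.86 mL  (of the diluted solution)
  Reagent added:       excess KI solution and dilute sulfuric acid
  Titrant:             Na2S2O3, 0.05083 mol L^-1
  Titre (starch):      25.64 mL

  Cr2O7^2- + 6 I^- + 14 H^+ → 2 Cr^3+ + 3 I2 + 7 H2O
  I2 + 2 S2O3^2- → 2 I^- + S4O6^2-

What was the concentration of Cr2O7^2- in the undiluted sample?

0.2134 mol/L

n(S2O3^2-) = 0.02564 × 0.05083 = 1.303 × 10^-3 mol
n(I2) = n(S2O3^2-)/2 = 6.516 × 10^-4 mol
From the 1:3 ratio, n(Cr2O7^2-) in the aliquot = 1/3 × 6.516 × 10^-4 = 2.172 × 10^-4 mol
[Cr2O7^2-]_dilute = 2.172 × 10^-4 / 0.01986 = 0.01094 mol/L
[Cr2O7^2-]_original = 0.01094 × 500.0/25.63 = 0.2134 mol/L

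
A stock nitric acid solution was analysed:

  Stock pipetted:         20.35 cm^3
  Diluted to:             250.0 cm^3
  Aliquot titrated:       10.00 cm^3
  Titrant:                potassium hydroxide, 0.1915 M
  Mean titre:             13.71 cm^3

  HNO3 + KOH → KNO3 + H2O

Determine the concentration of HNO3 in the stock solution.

n(KOH) = 0.01371 × 0.1915 = 2.625 × 10^-3 mol
n(HNO3) in the aliquot = 2.625 × 10^-3 mol (1:1 ratio)
[HNO3]_dilute = 2.625 × 10^-3 / 0.01000 = 0.2625 mol/L
Dilution factor = 250.0 / 20.35 = 12.29
[HNO3]_stock = 0.2625 × 12.29 = 3.225 mol/L

3.225 M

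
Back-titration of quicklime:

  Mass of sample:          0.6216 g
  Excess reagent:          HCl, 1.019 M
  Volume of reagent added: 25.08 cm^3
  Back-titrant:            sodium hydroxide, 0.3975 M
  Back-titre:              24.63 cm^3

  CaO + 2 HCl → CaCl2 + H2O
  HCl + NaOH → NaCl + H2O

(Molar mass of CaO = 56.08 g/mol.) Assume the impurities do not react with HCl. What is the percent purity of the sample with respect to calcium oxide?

71.12 %

n(HCl) added = 0.02508 × 1.019 = 0.02556 mol
n(NaOH) used in back-titration = 0.02463 × 0.3975 = 9.790 × 10^-3 mol
n(HCl) left over = 9.790 × 10^-3 mol (1:1 ratio)
n(HCl) consumed by analyte = 0.02556 − 9.790 × 10^-3 = 0.01577 mol
From the 1:2 ratio, n(CaO) = 1/2 × 0.01577 = 7.883 × 10^-3 mol
mass of CaO = 7.883 × 10^-3 × 56.08 = 0.4421 g
% CaO = 0.4421 / 0.6216 × 100 = 71.12 %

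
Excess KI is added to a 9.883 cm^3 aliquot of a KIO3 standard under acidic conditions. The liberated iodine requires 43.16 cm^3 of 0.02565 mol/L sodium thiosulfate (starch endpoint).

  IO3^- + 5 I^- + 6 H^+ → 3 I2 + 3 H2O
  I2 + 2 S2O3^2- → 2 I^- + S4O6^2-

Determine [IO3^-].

0.01867 mol/L

n(S2O3^2-) = 0.04316 × 0.02565 = 1.107 × 10^-3 mol
n(I2) = n(S2O3^2-)/2 = 5.535 × 10^-4 mol
From the 1:3 ratio, n(IO3^-) in the aliquot = 1/3 × 5.535 × 10^-4 = 1.845 × 10^-4 mol
[IO3^-] = 1.845 × 10^-4 / 0.009883 = 0.01867 mol/L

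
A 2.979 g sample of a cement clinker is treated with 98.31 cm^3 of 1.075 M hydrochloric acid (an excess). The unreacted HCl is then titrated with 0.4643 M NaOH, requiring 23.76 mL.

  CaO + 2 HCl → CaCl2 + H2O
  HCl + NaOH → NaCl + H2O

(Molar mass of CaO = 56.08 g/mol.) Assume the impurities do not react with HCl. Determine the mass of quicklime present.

n(HCl) added = 0.09831 × 1.075 = 0.1057 mol
n(NaOH) used in back-titration = 0.02376 × 0.4643 = 0.01103 mol
n(HCl) left over = 0.01103 mol (1:1 ratio)
n(HCl) consumed by analyte = 0.1057 − 0.01103 = 0.09465 mol
From the 1:2 ratio, n(CaO) = 1/2 × 0.09465 = 0.04733 mol
mass of CaO = 0.04733 × 56.08 = 2.654 g

2.654 g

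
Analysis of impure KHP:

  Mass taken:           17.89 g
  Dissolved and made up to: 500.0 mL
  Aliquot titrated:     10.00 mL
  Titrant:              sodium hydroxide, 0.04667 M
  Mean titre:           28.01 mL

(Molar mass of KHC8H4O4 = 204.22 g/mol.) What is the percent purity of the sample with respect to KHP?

KHC8H4O4 + NaOH → KNaC8H4O4 + H2O
n(NaOH) per titration = 0.02801 × 0.04667 = 1.307 × 10^-3 mol
n(KHC8H4O4) in each aliquot = 1.307 × 10^-3 mol (1:1 ratio)
n(KHC8H4O4) in the whole flask = 1.307 × 10^-3 × 500.0/10.00 = 0.06536 mol
mass of KHC8H4O4 = 0.06536 × 204.22 = 13.35 g
% KHC8H4O4 = 13.35 / 17.89 × 100 = 74.61 %

74.61 %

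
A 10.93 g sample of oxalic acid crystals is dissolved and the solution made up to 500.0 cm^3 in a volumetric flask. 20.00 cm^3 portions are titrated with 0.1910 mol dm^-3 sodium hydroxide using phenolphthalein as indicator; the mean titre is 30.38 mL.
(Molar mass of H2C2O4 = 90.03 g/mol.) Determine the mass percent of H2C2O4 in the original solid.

59.74 %

H2C2O4 + 2 NaOH → Na2C2O4 + 2 H2O
n(NaOH) per titration = 0.03038 × 0.1910 = 5.803 × 10^-3 mol
From the 1:2 ratio, n(H2C2O4) in each aliquot = 1/2 × 5.803 × 10^-3 = 2.901 × 10^-3 mol
n(H2C2O4) in the whole flask = 2.901 × 10^-3 × 500.0/20.00 = 0.07253 mol
mass of H2C2O4 = 0.07253 × 90.03 = 6.530 g
% H2C2O4 = 6.530 / 10.93 × 100 = 59.74 %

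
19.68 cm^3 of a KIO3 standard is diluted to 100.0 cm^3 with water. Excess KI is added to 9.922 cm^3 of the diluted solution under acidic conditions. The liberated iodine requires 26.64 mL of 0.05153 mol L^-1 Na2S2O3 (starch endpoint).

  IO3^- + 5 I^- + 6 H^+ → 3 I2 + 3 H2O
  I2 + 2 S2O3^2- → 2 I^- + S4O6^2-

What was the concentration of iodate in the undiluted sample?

0.1172 mol/L

n(S2O3^2-) = 0.02664 × 0.05153 = 1.373 × 10^-3 mol
n(I2) = n(S2O3^2-)/2 = 6.864 × 10^-4 mol
From the 1:3 ratio, n(IO3^-) in the aliquot = 1/3 × 6.864 × 10^-4 = 2.288 × 10^-4 mol
[IO3^-]_dilute = 2.288 × 10^-4 / 0.009922 = 0.02306 mol/L
[IO3^-]_original = 0.02306 × 100.0/19.68 = 0.1172 mol/L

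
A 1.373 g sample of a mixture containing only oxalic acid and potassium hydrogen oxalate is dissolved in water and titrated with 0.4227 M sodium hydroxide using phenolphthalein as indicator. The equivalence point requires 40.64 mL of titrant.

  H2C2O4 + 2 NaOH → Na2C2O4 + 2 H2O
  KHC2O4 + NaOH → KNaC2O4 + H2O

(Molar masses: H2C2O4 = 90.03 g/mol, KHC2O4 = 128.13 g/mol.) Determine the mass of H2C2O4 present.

0.4485 g

n(NaOH) = 0.04064 × 0.4227 = 0.01718 mol
Let x = n(H2C2O4), y = n(KHC2O4).
Titrant: 2x + 1y = 0.01718;  mass: 90.03x + 128.13y = 1.373
Solving, x = 4.982 × 10^-3 mol, y = 7.215 × 10^-3 mol
mass of H2C2O4 = 4.982 × 10^-3 × 90.03 = 0.4485 g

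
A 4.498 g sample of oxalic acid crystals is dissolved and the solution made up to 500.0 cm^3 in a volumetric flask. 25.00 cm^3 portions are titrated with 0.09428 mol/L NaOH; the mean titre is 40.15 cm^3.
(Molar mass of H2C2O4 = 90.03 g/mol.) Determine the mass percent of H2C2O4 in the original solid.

H2C2O4 + 2 NaOH → Na2C2O4 + 2 H2O
n(NaOH) per titration = 0.04015 × 0.09428 = 3.785 × 10^-3 mol
From the 1:2 ratio, n(H2C2O4) in each aliquot = 1/2 × 3.785 × 10^-3 = 1.893 × 10^-3 mol
n(H2C2O4) in the whole flask = 1.893 × 10^-3 × 500.0/25.00 = 0.03785 mol
mass of H2C2O4 = 0.03785 × 90.03 = 3.408 g
% H2C2O4 = 3.408 / 4.498 × 100 = 75.77 %

75.77 %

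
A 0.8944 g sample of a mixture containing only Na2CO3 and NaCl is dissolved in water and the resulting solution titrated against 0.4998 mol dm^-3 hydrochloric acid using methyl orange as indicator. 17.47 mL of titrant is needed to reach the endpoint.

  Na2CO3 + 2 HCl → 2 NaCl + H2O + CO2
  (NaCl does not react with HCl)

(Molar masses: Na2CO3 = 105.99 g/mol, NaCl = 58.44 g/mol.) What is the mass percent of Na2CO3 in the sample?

n(HCl) = 0.01747 × 0.4998 = 8.732 × 10^-3 mol
Let x = n(Na2CO3), y = n(NaCl).
Titrant: 2x = 8.732 × 10^-3;  mass: 105.99x + 58.44y = 0.8944
Solving, x = 4.366 × 10^-3 mol, y = 7.387 × 10^-3 mol
mass of Na2CO3 = 4.366 × 10^-3 × 105.99 = 0.4627 g
% Na2CO3 = 0.4627 / 0.8944 × 100 = 51.74 %

51.74 %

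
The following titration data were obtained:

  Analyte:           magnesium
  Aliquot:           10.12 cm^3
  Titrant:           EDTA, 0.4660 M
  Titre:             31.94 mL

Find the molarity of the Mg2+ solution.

Mg^2+ + EDTA^4- → [Mg(EDTA)]^2-
n(EDTA) = 0.03194 L × 0.4660 mol/L = 0.01488 mol
n(Mg2+) = 0.01488 mol (1:1 mole ratio)
[Mg2+] = 0.01488 mol / 0.01012 L = 1.471 mol/L

1.471 M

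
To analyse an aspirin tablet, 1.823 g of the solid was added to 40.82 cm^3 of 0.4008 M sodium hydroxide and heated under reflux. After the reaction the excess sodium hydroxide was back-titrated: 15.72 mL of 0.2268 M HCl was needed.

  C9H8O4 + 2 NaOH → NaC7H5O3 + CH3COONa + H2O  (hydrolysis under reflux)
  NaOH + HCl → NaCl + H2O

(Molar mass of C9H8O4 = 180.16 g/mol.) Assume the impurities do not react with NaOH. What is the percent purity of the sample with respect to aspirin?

n(NaOH) added = 0.04082 × 0.4008 = 0.01636 mol
n(HCl) used in back-titration = 0.01572 × 0.2268 = 3.565 × 10^-3 mol
n(NaOH) left over = 3.565 × 10^-3 mol (1:1 ratio)
n(NaOH) consumed by analyte = 0.01636 − 3.565 × 10^-3 = 0.01280 mol
From the 1:2 ratio, n(C9H8O4) = 1/2 × 0.01280 = 6.398 × 10^-3 mol
mass of C9H8O4 = 6.398 × 10^-3 × 180.16 = 1.153 g
% C9H8O4 = 1.153 / 1.823 × 100 = 63.23 %

63.23 %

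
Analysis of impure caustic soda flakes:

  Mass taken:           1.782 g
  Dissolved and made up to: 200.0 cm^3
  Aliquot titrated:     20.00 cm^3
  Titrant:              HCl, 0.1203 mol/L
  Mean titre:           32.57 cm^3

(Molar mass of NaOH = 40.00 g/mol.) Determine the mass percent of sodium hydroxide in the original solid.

NaOH + HCl → NaCl + H2O
n(HCl) per titration = 0.03257 × 0.1203 = 3.918 × 10^-3 mol
n(NaOH) in each aliquot = 3.918 × 10^-3 mol (1:1 ratio)
n(NaOH) in the whole flask = 3.918 × 10^-3 × 200.0/20.00 = 0.03918 mol
mass of NaOH = 0.03918 × 40.00 = 1.567 g
% NaOH = 1.567 / 1.782 × 100 = 87.95 %

87.95 %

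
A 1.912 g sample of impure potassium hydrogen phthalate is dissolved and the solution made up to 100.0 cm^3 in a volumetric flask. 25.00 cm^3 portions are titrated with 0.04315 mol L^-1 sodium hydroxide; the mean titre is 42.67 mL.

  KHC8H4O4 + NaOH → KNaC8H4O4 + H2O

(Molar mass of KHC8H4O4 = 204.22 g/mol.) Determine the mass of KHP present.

n(NaOH) per titration = 0.04267 × 0.04315 = 1.841 × 10^-3 mol
n(KHC8H4O4) in each aliquot = 1.841 × 10^-3 mol (1:1 ratio)
n(KHC8H4O4) in the whole flask = 1.841 × 10^-3 × 100.0/25.00 = 7.365 × 10^-3 mol
mass of KHC8H4O4 = 7.365 × 10^-3 × 204.22 = 1.504 g

1.504 g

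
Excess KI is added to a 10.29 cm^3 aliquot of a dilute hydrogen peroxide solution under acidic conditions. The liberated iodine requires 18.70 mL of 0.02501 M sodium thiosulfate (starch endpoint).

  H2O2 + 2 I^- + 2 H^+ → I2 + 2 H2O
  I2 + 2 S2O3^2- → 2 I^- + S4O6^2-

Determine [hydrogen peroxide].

n(S2O3^2-) = 0.01870 × 0.02501 = 4.677 × 10^-4 mol
n(I2) = n(S2O3^2-)/2 = 2.338 × 10^-4 mol
n(H2O2) in the aliquot = 2.338 × 10^-4 mol (1:1 ratio)
[H2O2] = 2.338 × 10^-4 / 0.01029 = 0.02273 mol/L

0.02273 M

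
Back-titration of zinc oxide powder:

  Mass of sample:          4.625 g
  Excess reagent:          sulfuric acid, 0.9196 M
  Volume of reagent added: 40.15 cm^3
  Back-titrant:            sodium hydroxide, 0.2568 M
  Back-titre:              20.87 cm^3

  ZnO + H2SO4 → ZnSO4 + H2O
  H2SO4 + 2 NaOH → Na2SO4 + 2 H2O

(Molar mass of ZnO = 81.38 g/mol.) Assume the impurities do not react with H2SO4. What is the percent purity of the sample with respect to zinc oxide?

n(H2SO4) added = 0.04015 × 0.9196 = 0.03692 mol
n(NaOH) used in back-titration = 0.02087 × 0.2568 = 5.359 × 10^-3 mol
From the 1:2 ratio, n(H2SO4) left over = 1/2 × 5.359 × 10^-3 = 2.680 × 10^-3 mol
n(H2SO4) consumed by analyte = 0.03692 − 2.680 × 10^-3 = 0.03424 mol
n(ZnO) = 0.03424 mol (1:1 ratio)
mass of ZnO = 0.03424 × 81.38 = 2.787 g
% ZnO = 2.787 / 4.625 × 100 = 60.25 %

60.25 %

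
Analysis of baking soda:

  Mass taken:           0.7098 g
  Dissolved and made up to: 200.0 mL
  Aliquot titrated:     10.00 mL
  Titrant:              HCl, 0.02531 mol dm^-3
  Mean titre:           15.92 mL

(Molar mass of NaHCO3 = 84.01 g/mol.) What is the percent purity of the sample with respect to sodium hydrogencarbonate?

NaHCO3 + HCl → NaCl + H2O + CO2
n(HCl) per titration = 0.01592 × 0.02531 = 4.029 × 10^-4 mol
n(NaHCO3) in each aliquot = 4.029 × 10^-4 mol (1:1 ratio)
n(NaHCO3) in the whole flask = 4.029 × 10^-4 × 200.0/10.00 = 8.059 × 10^-3 mol
mass of NaHCO3 = 8.059 × 10^-3 × 84.01 = 0.6770 g
% NaHCO3 = 0.6770 / 0.7098 × 100 = 95.38 %

95.38 %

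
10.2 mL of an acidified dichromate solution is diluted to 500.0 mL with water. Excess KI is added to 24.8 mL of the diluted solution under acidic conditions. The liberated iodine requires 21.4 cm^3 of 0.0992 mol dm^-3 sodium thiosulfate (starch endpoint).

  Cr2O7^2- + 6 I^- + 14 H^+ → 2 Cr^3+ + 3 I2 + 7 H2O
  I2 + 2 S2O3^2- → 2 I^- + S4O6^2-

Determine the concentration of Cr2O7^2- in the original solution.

0.699 mol/L

n(S2O3^2-) = 0.0214 × 0.0992 = 2.12 × 10^-3 mol
n(I2) = n(S2O3^2-)/2 = 1.06 × 10^-3 mol
From the 1:3 ratio, n(Cr2O7^2-) in the aliquot = 1/3 × 1.06 × 10^-3 = 3.54 × 10^-4 mol
[Cr2O7^2-]_dilute = 3.54 × 10^-4 / 0.0248 = 0.0143 mol/L
[Cr2O7^2-]_original = 0.0143 × 500.0/10.2 = 0.699 mol/L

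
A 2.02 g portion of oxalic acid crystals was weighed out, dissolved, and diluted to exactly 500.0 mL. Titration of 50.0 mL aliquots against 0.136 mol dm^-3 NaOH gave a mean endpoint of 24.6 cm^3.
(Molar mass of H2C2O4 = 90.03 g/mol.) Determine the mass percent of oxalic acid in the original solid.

H2C2O4 + 2 NaOH → Na2C2O4 + 2 H2O
n(NaOH) per titration = 0.0246 × 0.136 = 3.35 × 10^-3 mol
From the 1:2 ratio, n(H2C2O4) in each aliquot = 1/2 × 3.35 × 10^-3 = 1.67 × 10^-3 mol
n(H2C2O4) in the whole flask = 1.67 × 10^-3 × 500.0/50.0 = 0.0167 mol
mass of H2C2O4 = 0.0167 × 90.03 = 1.51 g
% H2C2O4 = 1.51 / 2.02 × 100 = 74.6 %

74.6 %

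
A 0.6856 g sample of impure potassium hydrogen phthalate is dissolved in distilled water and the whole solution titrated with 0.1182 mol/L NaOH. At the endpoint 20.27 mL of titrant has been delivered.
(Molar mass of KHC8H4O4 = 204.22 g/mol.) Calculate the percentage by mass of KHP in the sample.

71.37 %

KHC8H4O4 + NaOH → KNaC8H4O4 + H2O
n(NaOH) = 0.02027 L × 0.1182 mol/L = 2.396 × 10^-3 mol
n(KHC8H4O4) = 2.396 × 10^-3 mol (1:1 ratio)
mass of KHC8H4O4 = 2.396 × 10^-3 × 204.22 g/mol = 0.4893 g
% KHC8H4O4 = 0.4893 / 0.6856 × 100 = 71.37 %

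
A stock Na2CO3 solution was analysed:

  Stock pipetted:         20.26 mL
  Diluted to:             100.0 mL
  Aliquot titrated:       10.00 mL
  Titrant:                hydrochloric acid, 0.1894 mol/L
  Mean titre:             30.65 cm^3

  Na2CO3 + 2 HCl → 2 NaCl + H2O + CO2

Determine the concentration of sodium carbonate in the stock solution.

1.433 mol/L

n(HCl) = 0.03065 × 0.1894 = 5.805 × 10^-3 mol
From the 1:2 ratio, n(Na2CO3) in the aliquot = 1/2 × 5.805 × 10^-3 = 2.903 × 10^-3 mol
[Na2CO3]_dilute = 2.903 × 10^-3 / 0.01000 = 0.2903 mol/L
Dilution factor = 100.0 / 20.26 = 4.936
[Na2CO3]_stock = 0.2903 × 4.936 = 1.433 mol/L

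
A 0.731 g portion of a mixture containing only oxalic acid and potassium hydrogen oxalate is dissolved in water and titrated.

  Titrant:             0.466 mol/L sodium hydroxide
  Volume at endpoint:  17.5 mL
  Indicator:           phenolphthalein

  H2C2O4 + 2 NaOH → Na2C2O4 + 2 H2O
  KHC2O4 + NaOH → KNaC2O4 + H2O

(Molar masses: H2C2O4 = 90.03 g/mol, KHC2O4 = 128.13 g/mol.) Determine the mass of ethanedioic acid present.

0.170 g

n(NaOH) = 0.0175 × 0.466 = 8.16 × 10^-3 mol
Let x = n(H2C2O4), y = n(KHC2O4).
Titrant: 2x + 1y = 8.16 × 10^-3;  mass: 90.03x + 128.13y = 0.731
Solving, x = 1.89 × 10^-3 mol, y = 4.38 × 10^-3 mol
mass of H2C2O4 = 1.89 × 10^-3 × 90.03 = 0.170 g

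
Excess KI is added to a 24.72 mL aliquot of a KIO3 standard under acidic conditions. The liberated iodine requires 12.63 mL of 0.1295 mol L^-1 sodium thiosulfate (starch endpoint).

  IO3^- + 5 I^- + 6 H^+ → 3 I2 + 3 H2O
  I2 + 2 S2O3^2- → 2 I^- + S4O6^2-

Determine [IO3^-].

0.01103 mol/L

n(S2O3^2-) = 0.01263 × 0.1295 = 1.636 × 10^-3 mol
n(I2) = n(S2O3^2-)/2 = 8.178 × 10^-4 mol
From the 1:3 ratio, n(IO3^-) in the aliquot = 1/3 × 8.178 × 10^-4 = 2.726 × 10^-4 mol
[IO3^-] = 2.726 × 10^-4 / 0.02472 = 0.01103 mol/L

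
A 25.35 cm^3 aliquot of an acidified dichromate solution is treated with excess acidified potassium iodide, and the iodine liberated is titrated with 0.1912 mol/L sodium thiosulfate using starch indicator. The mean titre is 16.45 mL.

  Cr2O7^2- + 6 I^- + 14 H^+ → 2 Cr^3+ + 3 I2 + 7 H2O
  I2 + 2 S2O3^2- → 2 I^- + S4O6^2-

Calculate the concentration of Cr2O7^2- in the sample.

n(S2O3^2-) = 0.01645 × 0.1912 = 3.145 × 10^-3 mol
n(I2) = n(S2O3^2-)/2 = 1.573 × 10^-3 mol
From the 1:3 ratio, n(Cr2O7^2-) in the aliquot = 1/3 × 1.573 × 10^-3 = 5.242 × 10^-4 mol
[Cr2O7^2-] = 5.242 × 10^-4 / 0.02535 = 0.02068 mol/L

0.02068 mol/L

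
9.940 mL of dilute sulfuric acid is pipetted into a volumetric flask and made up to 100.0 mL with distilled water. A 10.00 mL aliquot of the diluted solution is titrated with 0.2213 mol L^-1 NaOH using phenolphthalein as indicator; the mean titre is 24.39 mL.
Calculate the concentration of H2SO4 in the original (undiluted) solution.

2.715 mol/L

H2SO4 + 2 NaOH → Na2SO4 + 2 H2O
n(NaOH) = 0.02439 × 0.2213 = 5.398 × 10^-3 mol
From the 1:2 ratio, n(H2SO4) in the aliquot = 1/2 × 5.398 × 10^-3 = 2.699 × 10^-3 mol
[H2SO4]_dilute = 2.699 × 10^-3 / 0.01000 = 0.2699 mol/L
Dilution factor = 100.0 / 9.940 = 10.06
[H2SO4]_stock = 0.2699 × 10.06 = 2.715 mol/L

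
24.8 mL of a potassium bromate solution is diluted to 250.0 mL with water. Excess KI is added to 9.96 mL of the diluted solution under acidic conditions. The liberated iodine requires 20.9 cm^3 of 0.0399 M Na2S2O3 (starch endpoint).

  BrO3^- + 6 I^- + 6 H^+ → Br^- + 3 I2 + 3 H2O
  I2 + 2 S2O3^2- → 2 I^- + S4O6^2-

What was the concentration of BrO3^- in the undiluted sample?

n(S2O3^2-) = 0.0209 × 0.0399 = 8.34 × 10^-4 mol
n(I2) = n(S2O3^2-)/2 = 4.17 × 10^-4 mol
From the 1:3 ratio, n(BrO3^-) in the aliquot = 1/3 × 4.17 × 10^-4 = 1.39 × 10^-4 mol
[BrO3^-]_dilute = 1.39 × 10^-4 / 0.00996 = 0.0140 mol/L
[BrO3^-]_original = 0.0140 × 250.0/24.8 = 0.141 mol/L

0.141 M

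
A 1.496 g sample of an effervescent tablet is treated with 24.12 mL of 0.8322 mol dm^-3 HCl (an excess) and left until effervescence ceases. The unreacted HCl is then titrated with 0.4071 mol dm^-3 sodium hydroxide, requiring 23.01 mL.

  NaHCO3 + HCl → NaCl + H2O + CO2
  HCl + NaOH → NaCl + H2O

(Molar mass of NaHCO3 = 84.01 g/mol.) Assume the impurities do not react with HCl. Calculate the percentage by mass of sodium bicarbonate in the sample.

60.12 %

n(HCl) added = 0.02412 × 0.8322 = 0.02007 mol
n(NaOH) used in back-titration = 0.02301 × 0.4071 = 9.367 × 10^-3 mol
n(HCl) left over = 9.367 × 10^-3 mol (1:1 ratio)
n(HCl) consumed by analyte = 0.02007 − 9.367 × 10^-3 = 0.01071 mol
n(NaHCO3) = 0.01071 mol (1:1 ratio)
mass of NaHCO3 = 0.01071 × 84.01 = 0.8994 g
% NaHCO3 = 0.8994 / 1.496 × 100 = 60.12 %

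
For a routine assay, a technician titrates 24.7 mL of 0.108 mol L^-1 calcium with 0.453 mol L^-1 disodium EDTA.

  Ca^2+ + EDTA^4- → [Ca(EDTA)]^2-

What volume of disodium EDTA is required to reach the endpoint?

5.89 mL

n(Ca2+) = 0.0247 L × 0.108 mol/L = 2.67 × 10^-3 mol
n(EDTA) = 2.67 × 10^-3 mol (1:1 stoichiometry)
V(EDTA) = 2.67 × 10^-3 mol / 0.453 mol/L = 0.00589 L = 5.89 mL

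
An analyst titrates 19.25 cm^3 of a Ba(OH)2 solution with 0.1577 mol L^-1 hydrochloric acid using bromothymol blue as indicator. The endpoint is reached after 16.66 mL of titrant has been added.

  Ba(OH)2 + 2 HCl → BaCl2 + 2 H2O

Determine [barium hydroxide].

0.06824 mol/L

n(HCl) = 0.01666 L × 0.1577 mol/L = 2.627 × 10^-3 mol
From the 1:2 mole ratio, n(Ba(OH)2) = 1/2 × 2.627 × 10^-3 = 1.314 × 10^-3 mol
[Ba(OH)2] = 1.314 × 10^-3 mol / 0.01925 L = 0.06824 mol/L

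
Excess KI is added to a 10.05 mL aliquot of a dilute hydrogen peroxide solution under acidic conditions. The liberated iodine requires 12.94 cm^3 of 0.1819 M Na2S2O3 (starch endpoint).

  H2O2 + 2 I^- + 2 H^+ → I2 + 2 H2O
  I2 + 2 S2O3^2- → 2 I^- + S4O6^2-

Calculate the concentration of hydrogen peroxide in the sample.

n(S2O3^2-) = 0.01294 × 0.1819 = 2.354 × 10^-3 mol
n(I2) = n(S2O3^2-)/2 = 1.177 × 10^-3 mol
n(H2O2) in the aliquot = 1.177 × 10^-3 mol (1:1 ratio)
[H2O2] = 1.177 × 10^-3 / 0.01005 = 0.1171 mol/L

0.1171 M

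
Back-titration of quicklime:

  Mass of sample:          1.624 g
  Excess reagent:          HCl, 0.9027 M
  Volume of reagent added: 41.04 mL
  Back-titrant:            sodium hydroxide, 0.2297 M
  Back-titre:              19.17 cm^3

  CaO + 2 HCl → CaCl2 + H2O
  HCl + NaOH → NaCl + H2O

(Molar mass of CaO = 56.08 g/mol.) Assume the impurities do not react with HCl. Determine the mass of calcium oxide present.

n(HCl) added = 0.04104 × 0.9027 = 0.03705 mol
n(NaOH) used in back-titration = 0.01917 × 0.2297 = 4.403 × 10^-3 mol
n(HCl) left over = 4.403 × 10^-3 mol (1:1 ratio)
n(HCl) consumed by analyte = 0.03705 − 4.403 × 10^-3 = 0.03264 mol
From the 1:2 ratio, n(CaO) = 1/2 × 0.03264 = 0.01632 mol
mass of CaO = 0.01632 × 56.08 = 0.9153 g

0.9153 g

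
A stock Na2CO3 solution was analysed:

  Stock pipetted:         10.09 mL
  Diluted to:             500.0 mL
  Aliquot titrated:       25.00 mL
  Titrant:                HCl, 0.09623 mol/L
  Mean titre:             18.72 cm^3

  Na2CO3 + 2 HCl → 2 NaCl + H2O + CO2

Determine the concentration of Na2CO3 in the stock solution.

1.785 mol/L

n(HCl) = 0.01872 × 0.09623 = 1.801 × 10^-3 mol
From the 1:2 ratio, n(Na2CO3) in the aliquot = 1/2 × 1.801 × 10^-3 = 9.007 × 10^-4 mol
[Na2CO3]_dilute = 9.007 × 10^-4 / 0.02500 = 0.03603 mol/L
Dilution factor = 500.0 / 10.09 = 49.55
[Na2CO3]_stock = 0.03603 × 49.55 = 1.785 mol/L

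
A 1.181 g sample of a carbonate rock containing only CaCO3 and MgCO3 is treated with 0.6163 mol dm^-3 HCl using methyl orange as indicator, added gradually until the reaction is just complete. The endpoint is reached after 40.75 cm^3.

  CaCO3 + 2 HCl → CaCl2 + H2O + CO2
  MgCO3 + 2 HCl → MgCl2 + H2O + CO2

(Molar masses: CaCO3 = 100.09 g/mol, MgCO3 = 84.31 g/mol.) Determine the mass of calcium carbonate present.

0.7758 g

n(HCl) = 0.04075 × 0.6163 = 0.02511 mol
Let x = n(CaCO3), y = n(MgCO3).
Titrant: 2x + 2y = 0.02511;  mass: 100.09x + 84.31y = 1.181
Solving, x = 7.751 × 10^-3 mol, y = 4.806 × 10^-3 mol
mass of CaCO3 = 7.751 × 10^-3 × 100.09 = 0.7758 g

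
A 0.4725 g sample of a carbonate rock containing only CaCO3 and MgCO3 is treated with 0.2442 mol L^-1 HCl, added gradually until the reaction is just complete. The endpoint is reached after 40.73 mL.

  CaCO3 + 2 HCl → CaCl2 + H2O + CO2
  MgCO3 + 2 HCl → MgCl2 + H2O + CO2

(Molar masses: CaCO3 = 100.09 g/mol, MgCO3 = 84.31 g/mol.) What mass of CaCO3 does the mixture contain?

0.3375 g

n(HCl) = 0.04073 × 0.2442 = 9.946 × 10^-3 mol
Let x = n(CaCO3), y = n(MgCO3).
Titrant: 2x + 2y = 9.946 × 10^-3;  mass: 100.09x + 84.31y = 0.4725
Solving, x = 3.372 × 10^-3 mol, y = 1.601 × 10^-3 mol
mass of CaCO3 = 3.372 × 10^-3 × 100.09 = 0.3375 g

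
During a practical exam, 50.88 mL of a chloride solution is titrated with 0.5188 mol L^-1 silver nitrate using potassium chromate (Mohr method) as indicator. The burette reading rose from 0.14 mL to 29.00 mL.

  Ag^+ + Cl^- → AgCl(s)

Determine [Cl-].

0.2943 mol/L

n(AgNO3) = 0.02886 L × 0.5188 mol/L = 0.01497 mol
n(Cl-) = 0.01497 mol (1:1 mole ratio)
[Cl-] = 0.01497 mol / 0.05088 L = 0.2943 mol/L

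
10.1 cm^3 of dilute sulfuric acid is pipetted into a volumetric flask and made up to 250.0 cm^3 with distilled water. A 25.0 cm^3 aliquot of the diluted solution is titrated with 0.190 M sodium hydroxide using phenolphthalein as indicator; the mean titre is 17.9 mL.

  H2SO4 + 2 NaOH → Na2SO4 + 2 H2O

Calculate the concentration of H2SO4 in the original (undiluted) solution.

n(NaOH) = 0.0179 × 0.190 = 3.40 × 10^-3 mol
From the 1:2 ratio, n(H2SO4) in the aliquot = 1/2 × 3.40 × 10^-3 = 1.70 × 10^-3 mol
[H2SO4]_dilute = 1.70 × 10^-3 / 0.0250 = 0.0680 mol/L
Dilution factor = 250.0 / 10.1 = 24.75
[H2SO4]_stock = 0.0680 × 24.75 = 1.68 mol/L

1.68 M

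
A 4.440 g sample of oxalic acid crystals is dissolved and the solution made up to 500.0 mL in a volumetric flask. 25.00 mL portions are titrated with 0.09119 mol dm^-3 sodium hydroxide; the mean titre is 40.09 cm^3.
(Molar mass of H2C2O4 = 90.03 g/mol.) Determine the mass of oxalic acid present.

H2C2O4 + 2 NaOH → Na2C2O4 + 2 H2O
n(NaOH) per titration = 0.04009 × 0.09119 = 3.656 × 10^-3 mol
From the 1:2 ratio, n(H2C2O4) in each aliquot = 1/2 × 3.656 × 10^-3 = 1.828 × 10^-3 mol
n(H2C2O4) in the whole flask = 1.828 × 10^-3 × 500.0/25.00 = 0.03656 mol
mass of H2C2O4 = 0.03656 × 90.03 = 3.291 g

3.291 g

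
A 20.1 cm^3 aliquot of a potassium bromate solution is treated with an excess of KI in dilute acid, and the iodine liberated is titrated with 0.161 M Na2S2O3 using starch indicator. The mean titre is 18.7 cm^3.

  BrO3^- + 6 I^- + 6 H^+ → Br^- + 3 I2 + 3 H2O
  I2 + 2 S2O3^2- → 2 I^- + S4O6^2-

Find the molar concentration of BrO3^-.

n(S2O3^2-) = 0.0187 × 0.161 = 3.01 × 10^-3 mol
n(I2) = n(S2O3^2-)/2 = 1.51 × 10^-3 mol
From the 1:3 ratio, n(BrO3^-) in the aliquot = 1/3 × 1.51 × 10^-3 = 5.02 × 10^-4 mol
[BrO3^-] = 5.02 × 10^-4 / 0.0201 = 0.0250 mol/L

0.0250 M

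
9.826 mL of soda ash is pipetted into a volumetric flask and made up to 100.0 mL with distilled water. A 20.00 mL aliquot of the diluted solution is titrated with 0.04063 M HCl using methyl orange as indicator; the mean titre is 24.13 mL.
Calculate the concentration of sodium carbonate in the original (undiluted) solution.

0.2494 M

Na2CO3 + 2 HCl → 2 NaCl + H2O + CO2
n(HCl) = 0.02413 × 0.04063 = 9.804 × 10^-4 mol
From the 1:2 ratio, n(Na2CO3) in the aliquot = 1/2 × 9.804 × 10^-4 = 4.902 × 10^-4 mol
[Na2CO3]_dilute = 4.902 × 10^-4 / 0.02000 = 0.02451 mol/L
Dilution factor = 100.0 / 9.826 = 10.18
[Na2CO3]_stock = 0.02451 × 10.18 = 0.2494 mol/L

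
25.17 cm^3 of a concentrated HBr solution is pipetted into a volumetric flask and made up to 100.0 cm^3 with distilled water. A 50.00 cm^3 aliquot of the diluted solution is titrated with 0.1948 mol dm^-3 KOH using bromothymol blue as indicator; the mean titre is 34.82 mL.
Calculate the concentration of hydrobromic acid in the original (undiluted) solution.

0.5390 mol/L

HBr + KOH → KBr + H2O
n(KOH) = 0.03482 × 0.1948 = 6.783 × 10^-3 mol
n(HBr) in the aliquot = 6.783 × 10^-3 mol (1:1 ratio)
[HBr]_dilute = 6.783 × 10^-3 / 0.05000 = 0.1357 mol/L
Dilution factor = 100.0 / 25.17 = 3.973
[HBr]_stock = 0.1357 × 3.973 = 0.5390 mol/L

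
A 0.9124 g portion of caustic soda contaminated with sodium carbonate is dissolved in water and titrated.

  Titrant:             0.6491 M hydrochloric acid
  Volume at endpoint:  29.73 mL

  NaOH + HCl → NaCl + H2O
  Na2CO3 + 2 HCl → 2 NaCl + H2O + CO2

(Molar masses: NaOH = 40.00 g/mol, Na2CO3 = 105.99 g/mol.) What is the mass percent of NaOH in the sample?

n(HCl) = 0.02973 × 0.6491 = 0.01930 mol
Let x = n(NaOH), y = n(Na2CO3).
Titrant: 1x + 2y = 0.01930;  mass: 40.00x + 105.99y = 0.9124
Solving, x = 8.487 × 10^-3 mol, y = 5.406 × 10^-3 mol
mass of NaOH = 8.487 × 10^-3 × 40.00 = 0.3395 g
% NaOH = 0.3395 / 0.9124 × 100 = 37.21 %

37.21 %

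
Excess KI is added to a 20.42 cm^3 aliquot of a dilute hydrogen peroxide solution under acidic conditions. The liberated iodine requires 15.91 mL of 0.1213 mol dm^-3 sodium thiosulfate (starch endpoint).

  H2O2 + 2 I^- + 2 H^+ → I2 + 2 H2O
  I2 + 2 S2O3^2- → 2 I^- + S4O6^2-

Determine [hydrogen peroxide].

n(S2O3^2-) = 0.01591 × 0.1213 = 1.930 × 10^-3 mol
n(I2) = n(S2O3^2-)/2 = 9.649 × 10^-4 mol
n(H2O2) in the aliquot = 9.649 × 10^-4 mol (1:1 ratio)
[H2O2] = 9.649 × 10^-4 / 0.02042 = 0.04725 mol/L

0.04725 mol/L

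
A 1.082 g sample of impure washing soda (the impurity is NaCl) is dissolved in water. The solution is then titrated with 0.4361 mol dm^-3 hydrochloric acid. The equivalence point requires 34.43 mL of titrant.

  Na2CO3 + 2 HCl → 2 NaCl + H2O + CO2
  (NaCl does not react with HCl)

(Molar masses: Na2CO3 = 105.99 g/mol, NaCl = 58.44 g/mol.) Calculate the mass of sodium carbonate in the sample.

0.7957 g

n(HCl) = 0.03443 × 0.4361 = 0.01501 mol
Let x = n(Na2CO3), y = n(NaCl).
Titrant: 2x = 0.01501;  mass: 105.99x + 58.44y = 1.082
Solving, x = 7.507 × 10^-3 mol, y = 4.899 × 10^-3 mol
mass of Na2CO3 = 7.507 × 10^-3 × 105.99 = 0.7957 g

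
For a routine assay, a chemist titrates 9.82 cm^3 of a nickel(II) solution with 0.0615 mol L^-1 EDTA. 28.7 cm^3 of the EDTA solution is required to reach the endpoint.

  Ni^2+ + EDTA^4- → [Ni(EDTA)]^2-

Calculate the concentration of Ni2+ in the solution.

n(EDTA) = 0.0287 L × 0.0615 mol/L = 1.77 × 10^-3 mol
n(Ni2+) = 1.77 × 10^-3 mol (1:1 mole ratio)
[Ni2+] = 1.77 × 10^-3 mol / 0.00982 L = 0.180 mol/L

0.180 mol/L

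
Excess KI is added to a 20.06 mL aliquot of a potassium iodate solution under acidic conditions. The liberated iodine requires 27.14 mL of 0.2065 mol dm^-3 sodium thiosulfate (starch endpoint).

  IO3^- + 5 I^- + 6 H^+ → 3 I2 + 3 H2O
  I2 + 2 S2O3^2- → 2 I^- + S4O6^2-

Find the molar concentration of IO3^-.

n(S2O3^2-) = 0.02714 × 0.2065 = 5.604 × 10^-3 mol
n(I2) = n(S2O3^2-)/2 = 2.802 × 10^-3 mol
From the 1:3 ratio, n(IO3^-) in the aliquot = 1/3 × 2.802 × 10^-3 = 9.341 × 10^-4 mol
[IO3^-] = 9.341 × 10^-4 / 0.02006 = 0.04656 mol/L

0.04656 mol/L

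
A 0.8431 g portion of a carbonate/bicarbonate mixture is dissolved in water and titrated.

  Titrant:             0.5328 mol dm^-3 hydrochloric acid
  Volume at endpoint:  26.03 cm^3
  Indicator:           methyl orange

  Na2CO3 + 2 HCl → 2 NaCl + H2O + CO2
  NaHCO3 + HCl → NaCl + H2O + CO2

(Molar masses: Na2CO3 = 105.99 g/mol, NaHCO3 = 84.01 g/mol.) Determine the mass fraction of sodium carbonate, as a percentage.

n(HCl) = 0.02603 × 0.5328 = 0.01387 mol
Let x = n(Na2CO3), y = n(NaHCO3).
Titrant: 2x + 1y = 0.01387;  mass: 105.99x + 84.01y = 0.8431
Solving, x = 5.191 × 10^-3 mol, y = 3.486 × 10^-3 mol
mass of Na2CO3 = 5.191 × 10^-3 × 105.99 = 0.5502 g
% Na2CO3 = 0.5502 / 0.8431 × 100 = 65.26 %

65.26 %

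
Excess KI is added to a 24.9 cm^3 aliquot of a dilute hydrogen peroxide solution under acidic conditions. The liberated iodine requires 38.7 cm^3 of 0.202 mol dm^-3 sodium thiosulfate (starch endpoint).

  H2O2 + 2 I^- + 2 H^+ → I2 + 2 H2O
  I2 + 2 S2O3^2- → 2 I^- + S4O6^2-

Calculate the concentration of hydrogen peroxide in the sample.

0.157 mol/L

n(S2O3^2-) = 0.0387 × 0.202 = 7.82 × 10^-3 mol
n(I2) = n(S2O3^2-)/2 = 3.91 × 10^-3 mol
n(H2O2) in the aliquot = 3.91 × 10^-3 mol (1:1 ratio)
[H2O2] = 3.91 × 10^-3 / 0.0249 = 0.157 mol/L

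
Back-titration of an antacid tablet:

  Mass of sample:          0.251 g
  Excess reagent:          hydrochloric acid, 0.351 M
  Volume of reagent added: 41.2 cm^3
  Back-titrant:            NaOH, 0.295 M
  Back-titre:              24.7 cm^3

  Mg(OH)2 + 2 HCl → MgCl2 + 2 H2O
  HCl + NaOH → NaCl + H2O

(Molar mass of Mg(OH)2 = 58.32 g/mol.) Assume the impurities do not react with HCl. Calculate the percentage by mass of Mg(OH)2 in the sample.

n(HCl) added = 0.0412 × 0.351 = 0.0145 mol
n(NaOH) used in back-titration = 0.0247 × 0.295 = 7.29 × 10^-3 mol
n(HCl) left over = 7.29 × 10^-3 mol (1:1 ratio)
n(HCl) consumed by analyte = 0.0145 − 7.29 × 10^-3 = 7.17 × 10^-3 mol
From the 1:2 ratio, n(Mg(OH)2) = 1/2 × 7.17 × 10^-3 = 3.59 × 10^-3 mol
mass of Mg(OH)2 = 3.59 × 10^-3 × 58.32 = 0.209 g
% Mg(OH)2 = 0.209 / 0.251 × 100 = 83.4 %

83.4 %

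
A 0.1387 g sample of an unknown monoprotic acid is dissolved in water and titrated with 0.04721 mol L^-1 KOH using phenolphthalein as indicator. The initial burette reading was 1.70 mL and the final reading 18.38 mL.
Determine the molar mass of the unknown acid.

n(KOH) = 0.01668 L × 0.04721 mol/L = 7.875 × 10^-4 mol
n(HA) = 7.875 × 10^-4 mol (1:1 ratio)
M = m / n = 0.1387 g / 7.875 × 10^-4 mol = 176.1 g/mol

176.1 g/mol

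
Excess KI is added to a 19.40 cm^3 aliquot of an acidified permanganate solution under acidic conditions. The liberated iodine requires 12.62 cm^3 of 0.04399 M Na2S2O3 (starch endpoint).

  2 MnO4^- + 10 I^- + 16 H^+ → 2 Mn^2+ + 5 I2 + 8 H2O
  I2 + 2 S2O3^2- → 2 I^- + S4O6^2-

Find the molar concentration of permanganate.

0.005723 M

n(S2O3^2-) = 0.01262 × 0.04399 = 5.552 × 10^-4 mol
n(I2) = n(S2O3^2-)/2 = 2.776 × 10^-4 mol
From the 2:5 ratio, n(MnO4^-) in the aliquot = 2/5 × 2.776 × 10^-4 = 1.110 × 10^-4 mol
[MnO4^-] = 1.110 × 10^-4 / 0.01940 = 0.005723 mol/L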